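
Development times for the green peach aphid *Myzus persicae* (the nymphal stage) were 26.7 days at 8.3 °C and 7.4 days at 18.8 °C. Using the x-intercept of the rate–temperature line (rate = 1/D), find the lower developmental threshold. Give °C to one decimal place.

Under the model K = D·(T − T_b), so D₁·(T₁ − T_b) = D₂·(T₂ − T_b).
26.7·(8.3 − T_b) = 7.4·(18.8 − T_b)
T_b = (26.7·8.3 − 7.4·18.8) / (26.7 − 7.4) = 82.49 / 19.3 = 4.274 °C ≈ 4.3 °C.

4.3 °C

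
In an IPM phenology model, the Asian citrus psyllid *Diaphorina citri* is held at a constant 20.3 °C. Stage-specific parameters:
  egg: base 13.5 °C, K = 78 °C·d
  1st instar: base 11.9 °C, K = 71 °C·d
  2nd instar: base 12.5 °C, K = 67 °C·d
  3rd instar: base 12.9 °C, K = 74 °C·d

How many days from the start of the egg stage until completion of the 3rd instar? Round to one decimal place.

38.5 days

egg: 78 / (20.3 − 13.5) = 78 / 6.8 = 11.471 d.
1st instar: 71 / (20.3 − 11.9) = 71 / 8.4 = 8.452 d.
2nd instar: 67 / (20.3 − 12.5) = 67 / 7.8 = 8.590 d.
3rd instar: 74 / (20.3 − 12.9) = 74 / 7.4 = 10.000 d.
Sum = 38.513 ≈ 38.5 days.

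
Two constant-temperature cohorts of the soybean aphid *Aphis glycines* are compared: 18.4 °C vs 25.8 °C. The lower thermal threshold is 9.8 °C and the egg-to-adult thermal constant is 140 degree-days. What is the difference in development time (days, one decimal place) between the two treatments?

At 18.4 °C: 140 / (18.4 − 9.8) = 140 / 8.6 = 16.279 d.
At 25.8 °C: 140 / (25.8 − 9.8) = 140 / 16.0 = 8.750 d.
Difference = |16.279 − 8.750| = 7.529 ≈ 7.5 days.

7.5 days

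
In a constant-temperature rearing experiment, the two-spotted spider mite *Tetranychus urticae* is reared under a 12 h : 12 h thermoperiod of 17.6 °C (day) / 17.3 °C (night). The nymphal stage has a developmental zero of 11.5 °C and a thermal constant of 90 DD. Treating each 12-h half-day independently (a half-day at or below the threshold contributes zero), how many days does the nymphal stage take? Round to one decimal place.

15.1 days

Day half: max(0, 17.6 − 11.5) × 0.5 = 6.1 × 0.5 = 3.05 DD.
Night half: max(0, 17.3 − 11.5) × 0.5 = 5.8 × 0.5 = 2.90 DD.
Per 24 h: 5.95 DD/day.
Duration = 90 / 5.95 = 15.126 ≈ 15.1 days.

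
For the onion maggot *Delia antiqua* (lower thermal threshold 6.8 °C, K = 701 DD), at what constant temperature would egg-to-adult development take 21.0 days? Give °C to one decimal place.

40.2 °C

Required daily accumulation = 701 / 21.0 = 33.381 DD/day.
T = T_base + 33.381 = 6.8 + 33.381 = 40.181 ≈ 40.2 °C.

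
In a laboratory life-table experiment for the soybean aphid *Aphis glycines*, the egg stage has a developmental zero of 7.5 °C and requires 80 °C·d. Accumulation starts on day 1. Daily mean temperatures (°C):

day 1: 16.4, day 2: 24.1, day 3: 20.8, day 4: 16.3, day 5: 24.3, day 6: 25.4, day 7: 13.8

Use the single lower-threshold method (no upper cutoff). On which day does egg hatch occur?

day 6

Daily DD above 7.5 °C: 8.9, 16.6, 13.3, 8.8, 16.8, 17.9, 6.3.
Cumulative: 8.9, 25.5, 38.8, 47.6, 64.4, 82.3, 88.6.
The total first reaches 80 DD on day 6.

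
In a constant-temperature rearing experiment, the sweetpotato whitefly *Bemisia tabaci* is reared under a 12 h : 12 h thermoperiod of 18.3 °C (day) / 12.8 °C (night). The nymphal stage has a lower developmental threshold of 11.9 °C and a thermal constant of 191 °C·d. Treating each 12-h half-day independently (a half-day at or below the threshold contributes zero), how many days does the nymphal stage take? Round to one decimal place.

52.3 days

Day half: max(0, 18.3 − 11.9) × 0.5 = 6.4 × 0.5 = 3.20 DD.
Night half: max(0, 12.8 − 11.9) × 0.5 = 0.9 × 0.5 = 0.45 DD.
Per 24 h: 3.65 DD/day.
Duration = 191 / 3.65 = 52.329 ≈ 52.3 days.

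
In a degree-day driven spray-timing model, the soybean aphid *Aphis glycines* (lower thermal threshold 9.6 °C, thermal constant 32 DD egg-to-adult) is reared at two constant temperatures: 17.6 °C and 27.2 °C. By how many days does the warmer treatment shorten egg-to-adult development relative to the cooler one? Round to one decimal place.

At 17.6 °C: 32 / (17.6 − 9.6) = 32 / 8.0 = 4.000 d.
At 27.2 °C: 32 / (27.2 − 9.6) = 32 / 17.6 = 1.818 d.
Difference = |4.000 − 1.818| = 2.182 ≈ 2.2 days.

2.2 days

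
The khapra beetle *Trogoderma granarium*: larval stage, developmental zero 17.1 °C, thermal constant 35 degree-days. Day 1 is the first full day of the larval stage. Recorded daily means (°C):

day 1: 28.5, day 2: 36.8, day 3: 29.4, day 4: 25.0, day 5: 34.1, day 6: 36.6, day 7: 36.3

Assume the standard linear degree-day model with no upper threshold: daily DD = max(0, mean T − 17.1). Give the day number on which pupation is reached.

Daily DD above 17.1 °C: 11.4, 19.7, 12.3, 7.9, 17.0, 19.5, 19.2.
Cumulative: 11.4, 31.1, 43.4, 51.3, 68.3, 87.8, 107.0.
The total first reaches 35 DD on day 3.

day 3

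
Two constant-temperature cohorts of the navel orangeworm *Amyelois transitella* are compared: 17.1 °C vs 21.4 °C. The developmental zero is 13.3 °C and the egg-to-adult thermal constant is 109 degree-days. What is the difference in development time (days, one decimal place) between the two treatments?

15.2 days

At 17.1 °C: 109 / (17.1 − 13.3) = 109 / 3.8 = 28.684 d.
At 21.4 °C: 109 / (21.4 − 13.3) = 109 / 8.1 = 13.457 d.
Difference = |28.684 − 13.457| = 15.227 ≈ 15.2 days.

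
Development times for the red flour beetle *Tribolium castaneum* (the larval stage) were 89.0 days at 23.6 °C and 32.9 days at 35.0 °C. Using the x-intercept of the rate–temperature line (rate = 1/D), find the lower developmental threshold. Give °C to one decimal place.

Linear rate model ⇒ the product D·(T − T_b) is constant across temperatures.
89.0·(23.6 − T_b) = 32.9·(35.0 − T_b)
T_b = (89.0·23.6 − 32.9·35.0) / (89.0 − 32.9) = 948.90 / 56.1 = 16.914 °C ≈ 16.9 °C.

16.9 °C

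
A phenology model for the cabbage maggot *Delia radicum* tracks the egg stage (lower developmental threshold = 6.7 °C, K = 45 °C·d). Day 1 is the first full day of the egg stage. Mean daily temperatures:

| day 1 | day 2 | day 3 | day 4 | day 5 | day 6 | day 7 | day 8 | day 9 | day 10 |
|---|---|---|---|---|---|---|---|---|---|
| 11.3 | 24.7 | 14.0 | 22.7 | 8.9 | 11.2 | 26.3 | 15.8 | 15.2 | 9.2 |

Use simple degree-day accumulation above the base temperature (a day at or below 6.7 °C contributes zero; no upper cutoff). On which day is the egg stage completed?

day 4

Daily DD above 6.7 °C: 4.6, 18.0, 7.3, 16.0, 2.2, 4.5, 19.6, 9.1, 8.5, 2.5.
Cumulative: 4.6, 22.6, 29.9, 45.9, 48.1, 52.6, 72.2, 81.3, 89.8, 92.3.
The total first reaches 45 DD on day 4.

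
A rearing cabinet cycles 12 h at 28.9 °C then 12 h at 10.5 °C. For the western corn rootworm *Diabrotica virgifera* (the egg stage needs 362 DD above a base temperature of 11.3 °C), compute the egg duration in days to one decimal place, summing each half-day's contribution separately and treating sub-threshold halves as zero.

Day half: max(0, 28.9 − 11.3) × 0.5 = 17.6 × 0.5 = 8.80 DD.
Night half: max(0, 10.5 − 11.3) × 0.5 = 0.0 × 0.5 = 0.00 DD.
Per 24 h: 8.80 DD/day.
Duration = 362 / 8.80 = 41.136 ≈ 41.1 days.

41.1 days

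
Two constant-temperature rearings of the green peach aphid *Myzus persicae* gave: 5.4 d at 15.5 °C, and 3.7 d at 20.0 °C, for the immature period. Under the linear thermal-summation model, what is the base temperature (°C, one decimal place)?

5.7 °C

Under the model K = D·(T − T_b), so D₁·(T₁ − T_b) = D₂·(T₂ − T_b).
5.4·(15.5 − T_b) = 3.7·(20.0 − T_b)
T_b = (5.4·15.5 − 3.7·20.0) / (5.4 − 3.7) = 9.70 / 1.7 = 5.706 °C ≈ 5.7 °C.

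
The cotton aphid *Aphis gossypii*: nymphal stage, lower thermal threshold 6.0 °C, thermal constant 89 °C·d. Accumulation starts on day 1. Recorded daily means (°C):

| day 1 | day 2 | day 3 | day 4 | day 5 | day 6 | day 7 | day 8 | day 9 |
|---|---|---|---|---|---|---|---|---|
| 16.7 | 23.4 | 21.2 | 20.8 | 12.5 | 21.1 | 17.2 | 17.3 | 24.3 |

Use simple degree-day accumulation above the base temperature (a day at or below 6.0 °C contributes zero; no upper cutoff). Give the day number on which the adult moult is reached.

Daily DD above 6.0 °C: 10.7, 17.4, 15.2, 14.8, 6.5, 15.1, 11.2, 11.3, 18.3.
Cumulative: 10.7, 28.1, 43.3, 58.1, 64.6, 79.7, 90.9, 102.2, 120.5.
The total first reaches 89 DD on day 7.

day 7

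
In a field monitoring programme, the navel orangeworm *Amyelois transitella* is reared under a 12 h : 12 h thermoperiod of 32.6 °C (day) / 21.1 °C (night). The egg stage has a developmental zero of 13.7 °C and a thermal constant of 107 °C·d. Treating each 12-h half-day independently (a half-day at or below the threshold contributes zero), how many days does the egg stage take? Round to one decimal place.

Day half: max(0, 32.6 − 13.7) × 0.5 = 18.9 × 0.5 = 9.45 DD.
Night half: max(0, 21.1 − 13.7) × 0.5 = 7.4 × 0.5 = 3.70 DD.
Per 24 h: 13.15 DD/day.
Duration = 107 / 13.15 = 8.137 ≈ 8.1 days.

8.1 days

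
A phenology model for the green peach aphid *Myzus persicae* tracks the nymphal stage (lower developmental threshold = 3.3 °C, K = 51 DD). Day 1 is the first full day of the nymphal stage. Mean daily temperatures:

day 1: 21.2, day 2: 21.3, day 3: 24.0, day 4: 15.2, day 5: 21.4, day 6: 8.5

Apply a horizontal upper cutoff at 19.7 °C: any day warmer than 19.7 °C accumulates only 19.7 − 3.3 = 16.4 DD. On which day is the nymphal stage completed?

Daily DD above 3.3 °C (capped at 16.4): 16.4, 16.4, 16.4, 11.9, 16.4, 5.2.
Cumulative: 16.4, 32.8, 49.2, 61.1, 77.5, 82.7.
The total first reaches 51 DD on day 4.

day 4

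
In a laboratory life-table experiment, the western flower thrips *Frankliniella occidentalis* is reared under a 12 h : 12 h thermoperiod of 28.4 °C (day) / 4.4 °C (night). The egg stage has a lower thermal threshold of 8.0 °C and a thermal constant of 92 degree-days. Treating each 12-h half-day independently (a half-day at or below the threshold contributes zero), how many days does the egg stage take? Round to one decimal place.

Day half: max(0, 28.4 − 8.0) × 0.5 = 20.4 × 0.5 = 10.20 DD.
Night half: max(0, 4.4 − 8.0) × 0.5 = 0.0 × 0.5 = 0.00 DD.
Per 24 h: 10.20 DD/day.
Duration = 92 / 10.20 = 9.020 ≈ 9.0 days.

9.0 days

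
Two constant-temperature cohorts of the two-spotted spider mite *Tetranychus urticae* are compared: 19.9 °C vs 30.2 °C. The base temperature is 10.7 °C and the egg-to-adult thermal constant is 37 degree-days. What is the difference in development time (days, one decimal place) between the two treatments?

At 19.9 °C: 37 / (19.9 − 10.7) = 37 / 9.2 = 4.022 d.
At 30.2 °C: 37 / (30.2 − 10.7) = 37 / 19.5 = 1.897 d.
Difference = |4.022 − 1.897| = 2.124 ≈ 2.1 days.

2.1 days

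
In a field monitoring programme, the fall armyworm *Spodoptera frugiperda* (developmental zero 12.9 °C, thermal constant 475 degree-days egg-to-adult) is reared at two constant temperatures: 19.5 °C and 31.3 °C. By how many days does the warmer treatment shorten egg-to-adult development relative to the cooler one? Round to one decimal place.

46.2 days

At 19.5 °C: 475 / (19.5 − 12.9) = 475 / 6.6 = 71.970 d.
At 31.3 °C: 475 / (31.3 − 12.9) = 475 / 18.4 = 25.815 d.
Difference = |71.970 − 25.815| = 46.154 ≈ 46.2 days.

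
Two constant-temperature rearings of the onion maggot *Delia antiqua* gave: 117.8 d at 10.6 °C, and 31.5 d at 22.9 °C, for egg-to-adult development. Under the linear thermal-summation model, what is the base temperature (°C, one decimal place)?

Under the model K = D·(T − T_b), so D₁·(T₁ − T_b) = D₂·(T₂ − T_b).
117.8·(10.6 − T_b) = 31.5·(22.9 − T_b)
T_b = (117.8·10.6 − 31.5·22.9) / (117.8 − 31.5) = 527.33 / 86.3 = 6.110 °C ≈ 6.1 °C.

6.1 °C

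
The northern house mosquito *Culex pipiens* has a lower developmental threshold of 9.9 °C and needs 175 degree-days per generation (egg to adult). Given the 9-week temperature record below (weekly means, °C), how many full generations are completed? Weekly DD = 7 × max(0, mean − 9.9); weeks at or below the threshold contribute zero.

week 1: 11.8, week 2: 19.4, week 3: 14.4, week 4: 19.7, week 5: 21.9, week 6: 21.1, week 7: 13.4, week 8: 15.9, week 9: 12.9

Weekly DD (7 × max(0, T̄ − 9.9)): 13.3, 66.5, 31.5, 68.6, 84.0, 78.4, 24.5, 42.0, 21.0.
Season total = 429.8 DD.
Complete generations = ⌊429.8 / 175⌋ = 2.

2 generations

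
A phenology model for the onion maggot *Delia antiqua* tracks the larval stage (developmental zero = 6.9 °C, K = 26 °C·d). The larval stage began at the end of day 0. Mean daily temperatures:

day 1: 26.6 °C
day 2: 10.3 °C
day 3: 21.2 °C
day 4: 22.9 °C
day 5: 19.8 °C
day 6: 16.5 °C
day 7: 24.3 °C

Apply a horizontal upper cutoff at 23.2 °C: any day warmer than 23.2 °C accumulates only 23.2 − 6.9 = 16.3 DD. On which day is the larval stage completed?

day 3

Daily DD above 6.9 °C (capped at 16.3): 16.3, 3.4, 14.3, 16.0, 12.9, 9.6, 16.3.
Cumulative: 16.3, 19.7, 34.0, 50.0, 62.9, 72.5, 88.8.
The total first reaches 26 DD on day 3.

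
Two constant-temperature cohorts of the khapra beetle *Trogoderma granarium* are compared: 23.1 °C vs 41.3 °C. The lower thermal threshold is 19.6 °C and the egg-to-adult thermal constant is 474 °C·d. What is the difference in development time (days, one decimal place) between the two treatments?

113.6 days

At 23.1 °C: 474 / (23.1 − 19.6) = 474 / 3.5 = 135.429 d.
At 41.3 °C: 474 / (41.3 − 19.6) = 474 / 21.7 = 21.843 d.
Difference = |135.429 − 21.843| = 113.585 ≈ 113.6 days.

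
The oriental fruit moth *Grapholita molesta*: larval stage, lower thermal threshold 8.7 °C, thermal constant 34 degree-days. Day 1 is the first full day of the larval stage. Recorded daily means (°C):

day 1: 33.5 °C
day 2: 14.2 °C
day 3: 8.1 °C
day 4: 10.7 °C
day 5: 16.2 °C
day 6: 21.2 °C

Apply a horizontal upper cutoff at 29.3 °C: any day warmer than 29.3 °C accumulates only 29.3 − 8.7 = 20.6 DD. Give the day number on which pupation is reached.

day 5

Daily DD above 8.7 °C (capped at 20.6): 20.6, 5.5, 0.0, 2.0, 7.5, 12.5.
Cumulative: 20.6, 26.1, 26.1, 28.1, 35.6, 48.1.
The total first reaches 34 DD on day 5.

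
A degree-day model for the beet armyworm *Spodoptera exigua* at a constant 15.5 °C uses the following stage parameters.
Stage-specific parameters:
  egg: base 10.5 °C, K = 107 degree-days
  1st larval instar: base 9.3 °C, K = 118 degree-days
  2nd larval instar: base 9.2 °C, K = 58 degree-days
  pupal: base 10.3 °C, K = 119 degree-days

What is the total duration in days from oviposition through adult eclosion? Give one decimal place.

egg: 107 / (15.5 − 10.5) = 107 / 5.0 = 21.400 d.
1st larval instar: 118 / (15.5 − 9.3) = 118 / 6.2 = 19.032 d.
2nd larval instar: 58 / (15.5 − 9.2) = 58 / 6.3 = 9.206 d.
pupal: 119 / (15.5 − 10.3) = 119 / 5.2 = 22.885 d.
Sum = 72.523 ≈ 72.5 days.

72.5 days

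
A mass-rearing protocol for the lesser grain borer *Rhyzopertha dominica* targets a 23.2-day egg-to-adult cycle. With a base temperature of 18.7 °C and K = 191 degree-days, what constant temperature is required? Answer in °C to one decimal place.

Required daily accumulation = 191 / 23.2 = 8.233 DD/day.
T = T_base + 8.233 = 18.7 + 8.233 = 26.933 ≈ 26.9 °C.

26.9 °C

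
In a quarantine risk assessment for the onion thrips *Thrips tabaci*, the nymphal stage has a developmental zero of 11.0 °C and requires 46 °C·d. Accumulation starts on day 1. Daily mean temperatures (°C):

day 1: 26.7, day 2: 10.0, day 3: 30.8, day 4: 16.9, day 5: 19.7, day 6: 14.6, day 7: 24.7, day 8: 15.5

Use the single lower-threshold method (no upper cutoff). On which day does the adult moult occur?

Daily DD above 11.0 °C: 15.7, 0.0, 19.8, 5.9, 8.7, 3.6, 13.7, 4.5.
Cumulative: 15.7, 15.7, 35.5, 41.4, 50.1, 53.7, 67.4, 71.9.
The total first reaches 46 DD on day 5.

day 5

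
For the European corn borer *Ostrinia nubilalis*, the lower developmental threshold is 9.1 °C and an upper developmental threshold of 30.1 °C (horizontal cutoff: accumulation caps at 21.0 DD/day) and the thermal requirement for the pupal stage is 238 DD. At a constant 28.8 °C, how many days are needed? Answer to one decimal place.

Daily accumulation = 28.8 − 9.1 = 19.7 DD/day.
Duration = 238 / 19.7 = 12.081 ≈ 12.1 days.

12.1 days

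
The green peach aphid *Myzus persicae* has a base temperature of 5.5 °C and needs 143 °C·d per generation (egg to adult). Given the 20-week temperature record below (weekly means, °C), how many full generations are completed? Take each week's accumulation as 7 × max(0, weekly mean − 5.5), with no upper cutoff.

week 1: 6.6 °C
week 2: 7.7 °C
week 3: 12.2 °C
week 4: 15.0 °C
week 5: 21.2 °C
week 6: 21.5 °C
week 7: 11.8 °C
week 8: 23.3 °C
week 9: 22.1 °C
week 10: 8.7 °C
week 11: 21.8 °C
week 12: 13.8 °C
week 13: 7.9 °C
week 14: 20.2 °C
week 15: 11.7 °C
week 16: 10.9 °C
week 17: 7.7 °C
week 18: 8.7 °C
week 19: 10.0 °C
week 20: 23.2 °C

8 generations

Weekly DD (7 × max(0, T̄ − 5.5)): 7.7, 15.4, 46.9, 66.5, 109.9, 112.0, 44.1, 124.6, 116.2, 22.4, 114.1, 58.1, 16.8, 102.9, 43.4, 37.8, 15.4, 22.4, 31.5, 123.9.
Season total = 1232.0 DD.
Complete generations = ⌊1232.0 / 143⌋ = 8.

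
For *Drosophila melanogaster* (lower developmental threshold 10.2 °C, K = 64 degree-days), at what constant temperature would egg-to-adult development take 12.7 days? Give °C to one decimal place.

Required daily accumulation = 64 / 12.7 = 5.039 DD/day.
T = T_base + 5.039 = 10.2 + 5.039 = 15.239 ≈ 15.2 °C.

15.2 °C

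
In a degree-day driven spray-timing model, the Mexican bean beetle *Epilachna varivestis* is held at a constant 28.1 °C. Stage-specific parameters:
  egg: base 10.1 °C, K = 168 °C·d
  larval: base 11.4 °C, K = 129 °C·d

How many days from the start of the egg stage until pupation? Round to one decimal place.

egg: 168 / (28.1 − 10.1) = 168 / 18.0 = 9.333 d.
larval: 129 / (28.1 − 11.4) = 129 / 16.7 = 7.725 d.
Sum = 17.058 ≈ 17.1 days.

17.1 days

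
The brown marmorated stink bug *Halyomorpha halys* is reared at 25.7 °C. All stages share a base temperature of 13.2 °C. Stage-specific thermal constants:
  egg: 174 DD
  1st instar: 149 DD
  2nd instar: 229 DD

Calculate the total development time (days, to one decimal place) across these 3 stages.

44.2 days

Daily accumulation at 25.7 °C = 25.7 − 13.2 = 12.5 DD/day.
Total K = 174 + 149 + 229 = 552 DD.
Total duration = 552 / 12.5 = 44.160 ≈ 44.2 days.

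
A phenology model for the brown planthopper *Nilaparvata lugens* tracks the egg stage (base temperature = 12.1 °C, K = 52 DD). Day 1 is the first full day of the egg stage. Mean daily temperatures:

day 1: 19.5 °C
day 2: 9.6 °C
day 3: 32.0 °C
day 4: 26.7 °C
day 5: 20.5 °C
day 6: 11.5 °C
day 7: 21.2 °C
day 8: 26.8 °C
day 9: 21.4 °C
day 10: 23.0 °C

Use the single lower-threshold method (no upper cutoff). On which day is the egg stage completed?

Daily DD above 12.1 °C: 7.4, 0.0, 19.9, 14.6, 8.4, 0.0, 9.1, 14.7, 9.3, 10.9.
Cumulative: 7.4, 7.4, 27.3, 41.9, 50.3, 50.3, 59.4, 74.1, 83.4, 94.3.
The total first reaches 52 DD on day 7.

day 7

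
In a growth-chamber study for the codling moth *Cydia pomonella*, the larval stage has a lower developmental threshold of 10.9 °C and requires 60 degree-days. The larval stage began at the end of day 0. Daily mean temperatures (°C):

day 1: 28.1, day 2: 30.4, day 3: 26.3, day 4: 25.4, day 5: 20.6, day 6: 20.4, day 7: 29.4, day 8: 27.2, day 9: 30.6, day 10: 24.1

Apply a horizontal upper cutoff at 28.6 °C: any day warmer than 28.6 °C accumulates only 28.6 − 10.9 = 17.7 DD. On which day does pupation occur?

day 4

Daily DD above 10.9 °C (capped at 17.7): 17.2, 17.7, 15.4, 14.5, 9.7, 9.5, 17.7, 16.3, 17.7, 13.2.
Cumulative: 17.2, 34.9, 50.3, 64.8, 74.5, 84.0, 101.7, 118.0, 135.7, 148.9.
The total first reaches 60 DD on day 4.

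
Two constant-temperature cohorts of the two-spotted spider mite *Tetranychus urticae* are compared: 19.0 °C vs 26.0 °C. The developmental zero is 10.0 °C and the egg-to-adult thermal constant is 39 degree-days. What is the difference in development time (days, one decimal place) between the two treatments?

1.9 days

At 19.0 °C: 39 / (19.0 − 10.0) = 39 / 9.0 = 4.333 d.
At 26.0 °C: 39 / (26.0 − 10.0) = 39 / 16.0 = 2.438 d.
Difference = |4.333 − 2.438| = 1.896 ≈ 1.9 days.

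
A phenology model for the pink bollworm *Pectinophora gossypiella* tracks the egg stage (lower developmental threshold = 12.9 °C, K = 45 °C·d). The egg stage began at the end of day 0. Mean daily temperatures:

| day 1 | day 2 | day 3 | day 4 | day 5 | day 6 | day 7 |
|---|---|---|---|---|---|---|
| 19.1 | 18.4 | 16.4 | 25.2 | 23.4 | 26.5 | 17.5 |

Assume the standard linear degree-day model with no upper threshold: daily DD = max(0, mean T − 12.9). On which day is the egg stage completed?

day 6

Daily DD above 12.9 °C: 6.2, 5.5, 3.5, 12.3, 10.5, 13.6, 4.6.
Cumulative: 6.2, 11.7, 15.2, 27.5, 38.0, 51.6, 56.2.
The total first reaches 45 DD on day 6.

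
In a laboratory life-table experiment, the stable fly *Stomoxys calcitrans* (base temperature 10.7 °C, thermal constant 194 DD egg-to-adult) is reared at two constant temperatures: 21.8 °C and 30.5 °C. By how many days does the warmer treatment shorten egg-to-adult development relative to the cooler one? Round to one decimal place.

At 21.8 °C: 194 / (21.8 − 10.7) = 194 / 11.1 = 17.477 d.
At 30.5 °C: 194 / (30.5 − 10.7) = 194 / 19.8 = 9.798 d.
Difference = |17.477 − 9.798| = 7.679 ≈ 7.7 days.

7.7 days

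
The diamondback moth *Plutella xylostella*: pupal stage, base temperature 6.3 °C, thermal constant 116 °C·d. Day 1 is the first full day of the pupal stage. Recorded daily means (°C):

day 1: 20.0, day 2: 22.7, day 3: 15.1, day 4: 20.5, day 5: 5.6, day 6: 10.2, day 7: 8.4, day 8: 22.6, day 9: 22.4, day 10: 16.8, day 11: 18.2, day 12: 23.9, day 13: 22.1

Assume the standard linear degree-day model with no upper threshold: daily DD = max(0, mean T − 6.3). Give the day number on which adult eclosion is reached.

Daily DD above 6.3 °C: 13.7, 16.4, 8.8, 14.2, 0.0, 3.9, 2.1, 16.3, 16.1, 10.5, 11.9, 17.6, 15.8.
Cumulative: 13.7, 30.1, 38.9, 53.1, 53.1, 57.0, 59.1, 75.4, 91.5, 102.0, 113.9, 131.5, 147.3.
The total first reaches 116 DD on day 12.

day 12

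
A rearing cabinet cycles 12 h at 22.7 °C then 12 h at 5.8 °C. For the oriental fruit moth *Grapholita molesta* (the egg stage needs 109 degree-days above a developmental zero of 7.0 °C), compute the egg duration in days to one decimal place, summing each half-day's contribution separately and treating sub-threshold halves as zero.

Day half: max(0, 22.7 − 7.0) × 0.5 = 15.7 × 0.5 = 7.85 DD.
Night half: max(0, 5.8 − 7.0) × 0.5 = 0.0 × 0.5 = 0.00 DD.
Per 24 h: 7.85 DD/day.
Duration = 109 / 7.85 = 13.885 ≈ 13.9 days.

13.9 days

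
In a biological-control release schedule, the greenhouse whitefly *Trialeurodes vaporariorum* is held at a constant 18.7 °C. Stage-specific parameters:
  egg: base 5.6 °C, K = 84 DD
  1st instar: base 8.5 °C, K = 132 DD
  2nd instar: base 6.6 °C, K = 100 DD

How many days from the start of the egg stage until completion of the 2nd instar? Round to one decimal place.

egg: 84 / (18.7 − 5.6) = 84 / 13.1 = 6.412 d.
1st instar: 132 / (18.7 − 8.5) = 132 / 10.2 = 12.941 d.
2nd instar: 100 / (18.7 − 6.6) = 100 / 12.1 = 8.264 d.
Sum = 27.618 ≈ 27.6 days.

27.6 days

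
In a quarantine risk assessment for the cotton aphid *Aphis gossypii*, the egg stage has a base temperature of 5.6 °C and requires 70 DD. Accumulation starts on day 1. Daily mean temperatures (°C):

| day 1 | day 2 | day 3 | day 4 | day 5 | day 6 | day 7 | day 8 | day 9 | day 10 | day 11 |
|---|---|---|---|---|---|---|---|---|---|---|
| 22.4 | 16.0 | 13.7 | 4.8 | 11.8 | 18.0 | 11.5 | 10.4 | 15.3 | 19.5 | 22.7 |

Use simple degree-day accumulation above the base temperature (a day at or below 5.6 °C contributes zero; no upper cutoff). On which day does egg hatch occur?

Daily DD above 5.6 °C: 16.8, 10.4, 8.1, 0.0, 6.2, 12.4, 5.9, 4.8, 9.7, 13.9, 17.1.
Cumulative: 16.8, 27.2, 35.3, 35.3, 41.5, 53.9, 59.8, 64.6, 74.3, 88.2, 105.3.
The total first reaches 70 DD on day 9.

day 9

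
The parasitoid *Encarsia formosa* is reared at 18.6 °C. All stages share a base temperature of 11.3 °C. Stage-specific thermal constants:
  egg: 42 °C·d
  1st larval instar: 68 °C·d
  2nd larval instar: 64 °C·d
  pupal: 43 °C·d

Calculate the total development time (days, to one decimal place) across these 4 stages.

29.7 days

Daily accumulation at 18.6 °C = 18.6 − 11.3 = 7.3 DD/day.
Total K = 42 + 68 + 64 + 43 = 217 DD.
Total duration = 217 / 7.3 = 29.726 ≈ 29.7 days.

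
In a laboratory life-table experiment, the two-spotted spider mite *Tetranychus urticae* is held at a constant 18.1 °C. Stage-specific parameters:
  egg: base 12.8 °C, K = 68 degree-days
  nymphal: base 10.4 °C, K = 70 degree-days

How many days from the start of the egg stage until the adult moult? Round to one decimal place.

egg: 68 / (18.1 − 12.8) = 68 / 5.3 = 12.830 d.
nymphal: 70 / (18.1 − 10.4) = 70 / 7.7 = 9.091 d.
Sum = 21.921 ≈ 21.9 days.

21.9 days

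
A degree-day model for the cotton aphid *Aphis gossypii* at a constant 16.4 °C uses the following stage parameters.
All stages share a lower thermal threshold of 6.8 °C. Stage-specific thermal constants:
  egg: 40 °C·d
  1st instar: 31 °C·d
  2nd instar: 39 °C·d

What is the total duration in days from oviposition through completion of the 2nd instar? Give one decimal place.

Daily accumulation at 16.4 °C = 16.4 − 6.8 = 9.6 DD/day.
Total K = 40 + 31 + 39 = 110 DD.
Total duration = 110 / 9.6 = 11.458 ≈ 11.5 days.

11.5 days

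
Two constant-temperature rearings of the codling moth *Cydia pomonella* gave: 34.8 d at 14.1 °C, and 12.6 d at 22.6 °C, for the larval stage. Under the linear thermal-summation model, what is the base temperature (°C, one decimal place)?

Equal thermal constants: D₁(T₁ − T_b) = D₂(T₂ − T_b).
34.8·(14.1 − T_b) = 12.6·(22.6 − T_b)
T_b = (34.8·14.1 − 12.6·22.6) / (34.8 − 12.6) = 205.92 / 22.2 = 9.276 °C ≈ 9.3 °C.

9.3 °C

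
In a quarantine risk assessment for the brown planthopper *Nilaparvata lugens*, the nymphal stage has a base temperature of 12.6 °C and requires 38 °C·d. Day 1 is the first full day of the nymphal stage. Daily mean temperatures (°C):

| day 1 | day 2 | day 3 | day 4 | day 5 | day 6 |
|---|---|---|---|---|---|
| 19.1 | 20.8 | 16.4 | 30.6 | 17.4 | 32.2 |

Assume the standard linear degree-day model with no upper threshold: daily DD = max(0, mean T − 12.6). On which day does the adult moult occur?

Daily DD above 12.6 °C: 6.5, 8.2, 3.8, 18.0, 4.8, 19.6.
Cumulative: 6.5, 14.7, 18.5, 36.5, 41.3, 60.9.
The total first reaches 38 DD on day 5.

day 5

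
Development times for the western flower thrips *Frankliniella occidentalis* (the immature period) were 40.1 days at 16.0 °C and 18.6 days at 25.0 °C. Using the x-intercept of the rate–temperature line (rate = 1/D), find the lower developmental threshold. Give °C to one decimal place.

8.2 °C

Under the model K = D·(T − T_b), so D₁·(T₁ − T_b) = D₂·(T₂ − T_b).
40.1·(16.0 − T_b) = 18.6·(25.0 − T_b)
T_b = (40.1·16.0 − 18.6·25.0) / (40.1 − 18.6) = 176.60 / 21.5 = 8.214 °C ≈ 8.2 °C.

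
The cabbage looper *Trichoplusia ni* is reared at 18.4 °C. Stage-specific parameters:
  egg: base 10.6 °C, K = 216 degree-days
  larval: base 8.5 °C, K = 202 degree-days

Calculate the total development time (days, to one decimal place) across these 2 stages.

egg: 216 / (18.4 − 10.6) = 216 / 7.8 = 27.692 d.
larval: 202 / (18.4 − 8.5) = 202 / 9.9 = 20.404 d.
Sum = 48.096 ≈ 48.1 days.

48.1 days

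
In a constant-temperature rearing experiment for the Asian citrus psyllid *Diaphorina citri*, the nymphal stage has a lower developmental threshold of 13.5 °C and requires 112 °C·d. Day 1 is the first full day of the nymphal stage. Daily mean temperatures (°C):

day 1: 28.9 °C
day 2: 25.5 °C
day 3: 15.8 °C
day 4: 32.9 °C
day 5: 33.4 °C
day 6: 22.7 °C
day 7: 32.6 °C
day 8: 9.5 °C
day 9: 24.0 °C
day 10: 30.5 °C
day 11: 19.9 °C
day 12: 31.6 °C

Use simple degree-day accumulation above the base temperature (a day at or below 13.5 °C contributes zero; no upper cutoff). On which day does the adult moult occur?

Daily DD above 13.5 °C: 15.4, 12.0, 2.3, 19.4, 19.9, 9.2, 19.1, 0.0, 10.5, 17.0, 6.4, 18.1.
Cumulative: 15.4, 27.4, 29.7, 49.1, 69.0, 78.2, 97.3, 97.3, 107.8, 124.8, 131.2, 149.3.
The total first reaches 112 DD on day 10.

day 10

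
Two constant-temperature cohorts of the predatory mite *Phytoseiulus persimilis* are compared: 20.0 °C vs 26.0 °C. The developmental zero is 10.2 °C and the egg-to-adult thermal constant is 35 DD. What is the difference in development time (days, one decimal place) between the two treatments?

At 20.0 °C: 35 / (20.0 − 10.2) = 35 / 9.8 = 3.571 d.
At 26.0 °C: 35 / (26.0 − 10.2) = 35 / 15.8 = 2.215 d.
Difference = |3.571 − 2.215| = 1.356 ≈ 1.4 days.

1.4 days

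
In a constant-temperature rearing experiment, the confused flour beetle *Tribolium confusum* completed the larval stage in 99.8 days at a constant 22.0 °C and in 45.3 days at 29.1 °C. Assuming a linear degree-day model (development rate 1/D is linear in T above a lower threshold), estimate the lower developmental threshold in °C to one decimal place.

Linear rate model ⇒ the product D·(T − T_b) is constant across temperatures.
99.8·(22.0 − T_b) = 45.3·(29.1 − T_b)
T_b = (99.8·22.0 − 45.3·29.1) / (99.8 − 45.3) = 877.37 / 54.5 = 16.099 °C ≈ 16.1 °C.

16.1 °C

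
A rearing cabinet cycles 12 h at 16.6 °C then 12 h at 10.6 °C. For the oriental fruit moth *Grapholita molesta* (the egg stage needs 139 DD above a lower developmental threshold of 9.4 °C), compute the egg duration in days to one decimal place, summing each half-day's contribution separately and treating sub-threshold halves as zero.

Day half: max(0, 16.6 − 9.4) × 0.5 = 7.2 × 0.5 = 3.60 DD.
Night half: max(0, 10.6 − 9.4) × 0.5 = 1.2 × 0.5 = 0.60 DD.
Per 24 h: 4.20 DD/day.
Duration = 139 / 4.20 = 33.095 ≈ 33.1 days.

33.1 days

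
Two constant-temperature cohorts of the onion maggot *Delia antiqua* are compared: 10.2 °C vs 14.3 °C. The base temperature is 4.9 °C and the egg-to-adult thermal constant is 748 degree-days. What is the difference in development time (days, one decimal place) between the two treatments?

61.6 days

At 10.2 °C: 748 / (10.2 − 4.9) = 748 / 5.3 = 141.132 d.
At 14.3 °C: 748 / (14.3 − 4.9) = 748 / 9.4 = 79.574 d.
Difference = |141.132 − 79.574| = 61.558 ≈ 61.6 days.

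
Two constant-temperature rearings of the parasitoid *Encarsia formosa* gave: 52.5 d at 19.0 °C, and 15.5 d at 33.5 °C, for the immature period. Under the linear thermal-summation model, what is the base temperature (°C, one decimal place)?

12.9 °C

Equal thermal constants: D₁(T₁ − T_b) = D₂(T₂ − T_b).
52.5·(19.0 − T_b) = 15.5·(33.5 − T_b)
T_b = (52.5·19.0 − 15.5·33.5) / (52.5 − 15.5) = 478.25 / 37.0 = 12.926 °C ≈ 12.9 °C.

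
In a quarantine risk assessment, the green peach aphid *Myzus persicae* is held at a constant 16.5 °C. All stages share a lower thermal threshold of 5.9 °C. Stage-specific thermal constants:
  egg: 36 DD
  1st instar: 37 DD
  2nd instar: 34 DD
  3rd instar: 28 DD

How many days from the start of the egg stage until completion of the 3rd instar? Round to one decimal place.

12.7 days

Daily accumulation at 16.5 °C = 16.5 − 5.9 = 10.6 DD/day.
Total K = 36 + 37 + 34 + 28 = 135 DD.
Total duration = 135 / 10.6 = 12.736 ≈ 12.7 days.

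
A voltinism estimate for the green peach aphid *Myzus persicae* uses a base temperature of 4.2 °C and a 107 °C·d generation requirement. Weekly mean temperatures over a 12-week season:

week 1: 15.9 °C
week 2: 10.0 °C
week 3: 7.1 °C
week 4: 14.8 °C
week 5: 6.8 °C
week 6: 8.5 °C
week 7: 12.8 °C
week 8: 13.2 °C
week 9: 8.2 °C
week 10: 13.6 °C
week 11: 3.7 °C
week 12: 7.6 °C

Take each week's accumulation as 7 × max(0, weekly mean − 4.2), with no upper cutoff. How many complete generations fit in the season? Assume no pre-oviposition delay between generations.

Weekly DD (7 × max(0, T̄ − 4.2)): 81.9, 40.6, 20.3, 74.2, 18.2, 30.1, 60.2, 63.0, 28.0, 65.8, 0.0, 23.8.
Season total = 506.1 DD.
Complete generations = ⌊506.1 / 107⌋ = 4.

4 generations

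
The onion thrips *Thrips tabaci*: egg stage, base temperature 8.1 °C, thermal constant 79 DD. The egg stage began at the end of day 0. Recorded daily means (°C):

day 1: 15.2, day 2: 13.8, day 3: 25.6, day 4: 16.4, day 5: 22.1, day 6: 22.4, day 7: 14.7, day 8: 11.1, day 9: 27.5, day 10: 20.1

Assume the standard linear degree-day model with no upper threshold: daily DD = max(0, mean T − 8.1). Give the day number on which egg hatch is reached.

day 9

Daily DD above 8.1 °C: 7.1, 5.7, 17.5, 8.3, 14.0, 14.3, 6.6, 3.0, 19.4, 12.0.
Cumulative: 7.1, 12.8, 30.3, 38.6, 52.6, 66.9, 73.5, 76.5, 95.9, 107.9.
The total first reaches 79 DD on day 9.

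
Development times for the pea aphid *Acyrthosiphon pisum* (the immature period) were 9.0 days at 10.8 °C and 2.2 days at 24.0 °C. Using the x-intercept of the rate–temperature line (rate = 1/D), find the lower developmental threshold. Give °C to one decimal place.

Linear rate model ⇒ the product D·(T − T_b) is constant across temperatures.
9.0·(10.8 − T_b) = 2.2·(24.0 − T_b)
T_b = (9.0·10.8 − 2.2·24.0) / (9.0 − 2.2) = 44.40 / 6.8 = 6.529 °C ≈ 6.5 °C.

6.5 °C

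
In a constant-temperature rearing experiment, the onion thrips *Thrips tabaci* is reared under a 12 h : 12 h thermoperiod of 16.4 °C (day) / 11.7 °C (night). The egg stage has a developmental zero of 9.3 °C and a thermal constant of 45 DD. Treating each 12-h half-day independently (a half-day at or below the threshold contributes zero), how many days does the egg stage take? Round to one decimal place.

Day half: max(0, 16.4 − 9.3) × 0.5 = 7.1 × 0.5 = 3.55 DD.
Night half: max(0, 11.7 − 9.3) × 0.5 = 2.4 × 0.5 = 1.20 DD.
Per 24 h: 4.75 DD/day.
Duration = 45 / 4.75 = 9.474 ≈ 9.5 days.

9.5 days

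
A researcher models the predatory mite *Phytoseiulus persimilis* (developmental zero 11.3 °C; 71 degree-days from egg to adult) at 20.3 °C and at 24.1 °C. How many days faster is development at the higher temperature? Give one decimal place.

2.3 days

At 20.3 °C: 71 / (20.3 − 11.3) = 71 / 9.0 = 7.889 d.
At 24.1 °C: 71 / (24.1 − 11.3) = 71 / 12.8 = 5.547 d.
Difference = |7.889 − 5.547| = 2.342 ≈ 2.3 days.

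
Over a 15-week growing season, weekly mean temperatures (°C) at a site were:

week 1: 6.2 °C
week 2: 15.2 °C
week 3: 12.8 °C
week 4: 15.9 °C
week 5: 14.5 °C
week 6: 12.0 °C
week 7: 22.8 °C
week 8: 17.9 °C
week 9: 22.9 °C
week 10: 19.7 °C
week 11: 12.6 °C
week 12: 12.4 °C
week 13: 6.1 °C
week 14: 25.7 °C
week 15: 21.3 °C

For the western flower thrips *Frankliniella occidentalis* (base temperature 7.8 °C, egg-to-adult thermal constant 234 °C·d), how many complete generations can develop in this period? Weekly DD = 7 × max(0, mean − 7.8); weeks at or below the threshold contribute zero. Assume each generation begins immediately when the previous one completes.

3 generations

Weekly DD (7 × max(0, T̄ − 7.8)): 0.0, 51.8, 35.0, 56.7, 46.9, 29.4, 105.0, 70.7, 105.7, 83.3, 33.6, 32.2, 0.0, 125.3, 94.5.
Season total = 870.1 DD.
Complete generations = ⌊870.1 / 234⌋ = 3.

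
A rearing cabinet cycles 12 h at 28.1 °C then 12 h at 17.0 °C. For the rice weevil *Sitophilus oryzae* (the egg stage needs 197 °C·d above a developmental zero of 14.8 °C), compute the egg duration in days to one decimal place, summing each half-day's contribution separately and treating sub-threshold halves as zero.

25.4 days

Day half: max(0, 28.1 − 14.8) × 0.5 = 13.3 × 0.5 = 6.65 DD.
Night half: max(0, 17.0 − 14.8) × 0.5 = 2.2 × 0.5 = 1.10 DD.
Per 24 h: 7.75 DD/day.
Duration = 197 / 7.75 = 25.419 ≈ 25.4 days.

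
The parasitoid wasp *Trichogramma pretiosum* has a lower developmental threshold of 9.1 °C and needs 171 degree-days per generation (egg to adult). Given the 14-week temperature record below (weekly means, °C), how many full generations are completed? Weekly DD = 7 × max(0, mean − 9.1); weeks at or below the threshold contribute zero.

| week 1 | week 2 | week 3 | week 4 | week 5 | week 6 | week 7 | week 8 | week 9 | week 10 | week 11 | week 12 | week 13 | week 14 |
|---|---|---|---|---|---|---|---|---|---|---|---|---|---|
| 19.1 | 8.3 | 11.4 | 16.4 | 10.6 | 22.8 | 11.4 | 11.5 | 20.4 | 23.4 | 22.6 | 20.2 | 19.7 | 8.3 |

4 generations

Weekly DD (7 × max(0, T̄ − 9.1)): 70.0, 0.0, 16.1, 51.1, 10.5, 95.9, 16.1, 16.8, 79.1, 100.1, 94.5, 77.7, 74.2, 0.0.
Season total = 702.1 DD.
Complete generations = ⌊702.1 / 171⌋ = 4.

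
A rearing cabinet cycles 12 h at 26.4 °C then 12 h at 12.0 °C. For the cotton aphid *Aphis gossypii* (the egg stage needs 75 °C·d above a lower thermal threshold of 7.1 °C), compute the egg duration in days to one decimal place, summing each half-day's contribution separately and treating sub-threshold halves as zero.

6.2 days

Day half: max(0, 26.4 − 7.1) × 0.5 = 19.3 × 0.5 = 9.65 DD.
Night half: max(0, 12.0 − 7.1) × 0.5 = 4.9 × 0.5 = 2.45 DD.
Per 24 h: 12.10 DD/day.
Duration = 75 / 12.10 = 6.198 ≈ 6.2 days.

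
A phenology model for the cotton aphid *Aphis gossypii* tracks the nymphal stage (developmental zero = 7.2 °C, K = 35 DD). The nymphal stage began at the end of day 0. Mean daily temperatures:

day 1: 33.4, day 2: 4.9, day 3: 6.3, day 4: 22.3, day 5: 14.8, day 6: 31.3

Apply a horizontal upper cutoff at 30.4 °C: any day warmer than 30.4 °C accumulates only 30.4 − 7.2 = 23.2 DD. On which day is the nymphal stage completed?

Daily DD above 7.2 °C (capped at 23.2): 23.2, 0.0, 0.0, 15.1, 7.6, 23.2.
Cumulative: 23.2, 23.2, 23.2, 38.3, 45.9, 69.1.
The total first reaches 35 DD on day 4.

day 4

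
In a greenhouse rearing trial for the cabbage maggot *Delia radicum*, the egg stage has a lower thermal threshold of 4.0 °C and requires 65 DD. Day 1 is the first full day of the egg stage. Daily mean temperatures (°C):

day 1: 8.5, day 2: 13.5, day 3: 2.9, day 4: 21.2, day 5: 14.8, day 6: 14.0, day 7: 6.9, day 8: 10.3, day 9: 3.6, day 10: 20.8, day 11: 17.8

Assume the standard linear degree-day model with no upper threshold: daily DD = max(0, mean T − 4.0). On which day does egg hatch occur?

Daily DD above 4.0 °C: 4.5, 9.5, 0.0, 17.2, 10.8, 10.0, 2.9, 6.3, 0.0, 16.8, 13.8.
Cumulative: 4.5, 14.0, 14.0, 31.2, 42.0, 52.0, 54.9, 61.2, 61.2, 78.0, 91.8.
The total first reaches 65 DD on day 10.

day 10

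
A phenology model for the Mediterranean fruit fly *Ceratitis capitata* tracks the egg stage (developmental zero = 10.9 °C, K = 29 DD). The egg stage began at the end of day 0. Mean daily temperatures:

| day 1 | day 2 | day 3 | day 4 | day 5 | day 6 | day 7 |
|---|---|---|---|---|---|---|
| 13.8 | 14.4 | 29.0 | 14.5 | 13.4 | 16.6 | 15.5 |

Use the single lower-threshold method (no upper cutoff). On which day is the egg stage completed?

Daily DD above 10.9 °C: 2.9, 3.5, 18.1, 3.6, 2.5, 5.7, 4.6.
Cumulative: 2.9, 6.4, 24.5, 28.1, 30.6, 36.3, 40.9.
The total first reaches 29 DD on day 5.

day 5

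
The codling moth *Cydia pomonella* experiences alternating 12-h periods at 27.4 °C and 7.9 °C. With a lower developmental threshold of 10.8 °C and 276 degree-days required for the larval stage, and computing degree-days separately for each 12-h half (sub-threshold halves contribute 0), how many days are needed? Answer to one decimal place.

Day half: max(0, 27.4 − 10.8) × 0.5 = 16.6 × 0.5 = 8.30 DD.
Night half: max(0, 7.9 − 10.8) × 0.5 = 0.0 × 0.5 = 0.00 DD.
Per 24 h: 8.30 DD/day.
Duration = 276 / 8.30 = 33.253 ≈ 33.3 days.

33.3 days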